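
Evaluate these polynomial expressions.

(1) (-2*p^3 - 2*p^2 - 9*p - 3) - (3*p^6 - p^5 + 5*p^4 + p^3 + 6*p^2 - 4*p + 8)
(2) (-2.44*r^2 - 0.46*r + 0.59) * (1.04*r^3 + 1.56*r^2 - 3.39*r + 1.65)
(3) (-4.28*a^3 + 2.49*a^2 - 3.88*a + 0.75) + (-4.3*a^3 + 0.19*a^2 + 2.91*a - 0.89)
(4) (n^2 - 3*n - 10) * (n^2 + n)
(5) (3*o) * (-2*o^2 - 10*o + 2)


(1) = -3*p^6 + p^5 - 5*p^4 - 3*p^3 - 8*p^2 - 5*p - 11
(2) = -2.5376*r^5 - 4.2848*r^4 + 8.1676*r^3 - 1.5462*r^2 - 2.7591*r + 0.9735
(3) = -8.58*a^3 + 2.68*a^2 - 0.97*a - 0.14
(4) = n^4 - 2*n^3 - 13*n^2 - 10*n
(5) = -6*o^3 - 30*o^2 + 6*o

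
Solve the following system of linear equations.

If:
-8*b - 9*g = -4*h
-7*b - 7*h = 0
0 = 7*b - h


Then:
b = 0
g = 0
h = 0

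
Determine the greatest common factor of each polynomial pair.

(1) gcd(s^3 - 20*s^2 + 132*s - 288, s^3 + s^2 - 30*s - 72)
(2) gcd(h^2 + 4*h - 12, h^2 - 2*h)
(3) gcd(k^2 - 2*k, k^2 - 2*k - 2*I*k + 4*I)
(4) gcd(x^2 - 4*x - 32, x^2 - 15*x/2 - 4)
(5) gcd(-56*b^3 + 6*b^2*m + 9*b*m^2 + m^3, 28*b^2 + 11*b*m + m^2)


(1) = s - 6
(2) = gcd((h - 2)*(h + 6), h*(h - 2)) = h - 2
(3) = k - 2
(4) = gcd((x - 8)*(x + 4), (x - 8)*(x + 1/2)) = x - 8
(5) = 28*b^2 + 11*b*m + m^2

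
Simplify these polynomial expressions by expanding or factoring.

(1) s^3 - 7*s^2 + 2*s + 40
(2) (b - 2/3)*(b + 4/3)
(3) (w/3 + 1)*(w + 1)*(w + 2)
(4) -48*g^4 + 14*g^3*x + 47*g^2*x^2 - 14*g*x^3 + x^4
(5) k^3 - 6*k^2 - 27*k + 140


(1) = (s - 5)*(s - 4)*(s + 2)
(2) = b^2 + 2*b/3 - 8/9
(3) = w^3/3 + 2*w^2 + 11*w/3 + 2
(4) = (-8*g + x)*(-6*g + x)*(-g + x)*(g + x)
(5) = (k - 7)*(k - 4)*(k + 5)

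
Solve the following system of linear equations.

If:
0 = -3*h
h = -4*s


Then:
h = 0
s = 0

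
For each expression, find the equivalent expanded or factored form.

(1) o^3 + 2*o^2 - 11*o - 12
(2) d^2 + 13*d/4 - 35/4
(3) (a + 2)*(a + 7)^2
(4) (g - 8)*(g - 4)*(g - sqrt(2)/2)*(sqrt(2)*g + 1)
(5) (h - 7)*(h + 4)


(1) = (o - 3)*(o + 1)*(o + 4)
(2) = (d - 7/4)*(d + 5)
(3) = a^3 + 16*a^2 + 77*a + 98
(4) = sqrt(2)*g^4 - 12*sqrt(2)*g^3 + 63*sqrt(2)*g^2/2 + 6*sqrt(2)*g - 16*sqrt(2)
(5) = h^2 - 3*h - 28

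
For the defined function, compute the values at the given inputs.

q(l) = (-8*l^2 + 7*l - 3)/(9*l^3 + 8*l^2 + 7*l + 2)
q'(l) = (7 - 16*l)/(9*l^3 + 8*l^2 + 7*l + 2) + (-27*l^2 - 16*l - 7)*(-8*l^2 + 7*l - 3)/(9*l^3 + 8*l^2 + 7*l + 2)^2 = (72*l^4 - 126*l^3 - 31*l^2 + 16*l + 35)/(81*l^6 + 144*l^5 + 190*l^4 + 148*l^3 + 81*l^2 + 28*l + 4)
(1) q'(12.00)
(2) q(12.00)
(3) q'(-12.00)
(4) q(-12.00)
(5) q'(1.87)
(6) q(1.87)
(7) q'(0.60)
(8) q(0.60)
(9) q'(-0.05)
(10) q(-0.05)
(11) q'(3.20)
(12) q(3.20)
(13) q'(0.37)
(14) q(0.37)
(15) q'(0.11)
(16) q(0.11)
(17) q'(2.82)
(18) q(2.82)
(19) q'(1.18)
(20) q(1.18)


(1) = 0.00
(2) = -0.06
(3) = 0.01
(4) = 0.09
(5) = 0.00
(6) = -0.18
(7) = 0.13
(8) = -0.15
(9) = 12.26
(10) = -2.02
(11) = 0.02
(12) = -0.16
(13) = 0.84
(14) = -0.25
(15) = 4.37
(16) = -0.81
(17) = 0.02
(18) = -0.16
(19) = -0.04
(20) = -0.16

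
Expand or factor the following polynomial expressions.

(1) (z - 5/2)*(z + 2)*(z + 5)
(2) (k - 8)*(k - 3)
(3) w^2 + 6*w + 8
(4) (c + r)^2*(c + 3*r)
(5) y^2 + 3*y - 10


(1) = z^3 + 9*z^2/2 - 15*z/2 - 25
(2) = k^2 - 11*k + 24
(3) = (w + 2)*(w + 4)
(4) = c^3 + 5*c^2*r + 7*c*r^2 + 3*r^3
(5) = (y - 2)*(y + 5)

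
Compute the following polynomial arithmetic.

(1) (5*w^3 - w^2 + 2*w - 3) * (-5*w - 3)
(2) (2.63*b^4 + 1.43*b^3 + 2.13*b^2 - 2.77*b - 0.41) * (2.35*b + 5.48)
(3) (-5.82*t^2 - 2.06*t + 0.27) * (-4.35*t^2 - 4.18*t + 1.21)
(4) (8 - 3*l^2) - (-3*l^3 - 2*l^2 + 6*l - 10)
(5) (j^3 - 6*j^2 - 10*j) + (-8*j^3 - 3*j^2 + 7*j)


(1) = -25*w^4 - 10*w^3 - 7*w^2 + 9*w + 9
(2) = 6.1805*b^5 + 17.7729*b^4 + 12.8419*b^3 + 5.1629*b^2 - 16.1431*b - 2.2468
(3) = 25.317*t^4 + 33.2886*t^3 + 0.3941*t^2 - 3.6212*t + 0.3267
(4) = 3*l^3 - l^2 - 6*l + 18
(5) = -7*j^3 - 9*j^2 - 3*j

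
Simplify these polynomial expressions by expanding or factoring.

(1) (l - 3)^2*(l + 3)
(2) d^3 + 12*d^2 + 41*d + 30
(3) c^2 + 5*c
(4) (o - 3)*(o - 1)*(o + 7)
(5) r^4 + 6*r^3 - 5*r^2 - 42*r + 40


(1) = l^3 - 3*l^2 - 9*l + 27
(2) = (d + 1)*(d + 5)*(d + 6)
(3) = c*(c + 5)
(4) = o^3 + 3*o^2 - 25*o + 21
(5) = (r - 2)*(r - 1)*(r + 4)*(r + 5)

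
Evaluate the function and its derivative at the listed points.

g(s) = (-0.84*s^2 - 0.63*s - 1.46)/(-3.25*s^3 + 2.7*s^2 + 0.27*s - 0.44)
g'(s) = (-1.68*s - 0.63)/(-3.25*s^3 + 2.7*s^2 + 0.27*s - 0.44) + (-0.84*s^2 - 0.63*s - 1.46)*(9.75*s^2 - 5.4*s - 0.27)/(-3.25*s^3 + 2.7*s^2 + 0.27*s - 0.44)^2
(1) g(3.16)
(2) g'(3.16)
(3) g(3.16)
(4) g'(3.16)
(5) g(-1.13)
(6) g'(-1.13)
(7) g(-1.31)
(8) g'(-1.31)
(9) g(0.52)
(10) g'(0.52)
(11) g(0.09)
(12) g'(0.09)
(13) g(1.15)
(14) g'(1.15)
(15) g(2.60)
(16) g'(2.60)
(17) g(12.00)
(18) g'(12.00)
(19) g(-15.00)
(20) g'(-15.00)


(1) = 0.16
(2) = -0.09
(3) = 0.16
(4) = -0.09
(5) = -0.25
(6) = -0.44
(7) = -0.19
(8) = -0.25
(9) = 76.04
(10) = 1324.07
(11) = 3.85
(12) = 8.54
(13) = 2.19
(14) = -7.67
(15) = 0.23
(16) = -0.17
(17) = 0.02
(18) = -0.00
(19) = -0.02
(20) = -0.00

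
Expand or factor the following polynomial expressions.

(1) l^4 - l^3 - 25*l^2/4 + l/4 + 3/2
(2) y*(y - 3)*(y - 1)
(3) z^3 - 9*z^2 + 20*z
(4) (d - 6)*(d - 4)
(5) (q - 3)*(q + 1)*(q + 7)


(1) = (l - 3)*(l - 1/2)*(l + 1/2)*(l + 2)
(2) = y^3 - 4*y^2 + 3*y
(3) = z*(z - 5)*(z - 4)
(4) = d^2 - 10*d + 24
(5) = q^3 + 5*q^2 - 17*q - 21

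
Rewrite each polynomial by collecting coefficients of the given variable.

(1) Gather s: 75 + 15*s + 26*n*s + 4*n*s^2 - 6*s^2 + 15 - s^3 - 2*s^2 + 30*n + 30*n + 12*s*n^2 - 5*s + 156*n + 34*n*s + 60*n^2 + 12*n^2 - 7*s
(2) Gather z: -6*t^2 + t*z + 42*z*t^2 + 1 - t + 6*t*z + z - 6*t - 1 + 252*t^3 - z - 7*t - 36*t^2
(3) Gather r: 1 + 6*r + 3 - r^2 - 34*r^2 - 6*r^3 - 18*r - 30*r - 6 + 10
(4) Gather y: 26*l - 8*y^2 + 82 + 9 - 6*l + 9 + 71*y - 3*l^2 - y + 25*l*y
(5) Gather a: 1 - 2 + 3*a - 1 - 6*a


(1) = 72*n^2 + 216*n - s^3 + s^2*(4*n - 8) + s*(12*n^2 + 60*n + 3) + 90
(2) = 252*t^3 - 42*t^2 - 14*t + z*(42*t^2 + 7*t)
(3) = -6*r^3 - 35*r^2 - 42*r + 8
(4) = -3*l^2 + 20*l - 8*y^2 + y*(25*l + 70) + 100
(5) = -3*a - 2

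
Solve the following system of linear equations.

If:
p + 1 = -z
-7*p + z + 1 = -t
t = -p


Then:
p = 0
t = 0
z = -1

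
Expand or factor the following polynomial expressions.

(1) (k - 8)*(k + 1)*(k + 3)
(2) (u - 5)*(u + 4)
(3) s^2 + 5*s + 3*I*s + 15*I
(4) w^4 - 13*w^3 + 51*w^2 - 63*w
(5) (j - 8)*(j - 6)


(1) = k^3 - 4*k^2 - 29*k - 24
(2) = u^2 - u - 20
(3) = (s + 5)*(s + 3*I)
(4) = w*(w - 7)*(w - 3)^2
(5) = j^2 - 14*j + 48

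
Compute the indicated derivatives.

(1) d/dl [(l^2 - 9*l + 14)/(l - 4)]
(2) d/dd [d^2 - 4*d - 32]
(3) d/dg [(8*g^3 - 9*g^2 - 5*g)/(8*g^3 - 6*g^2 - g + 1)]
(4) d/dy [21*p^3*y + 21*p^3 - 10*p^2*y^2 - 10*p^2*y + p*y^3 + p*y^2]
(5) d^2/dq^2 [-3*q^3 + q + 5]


(1) = (l^2 - 8*l + 22)/(l^2 - 8*l + 16)
(2) = 2*d - 4
(3) = (24*g^4 + 64*g^3 + 3*g^2 - 18*g - 5)/(64*g^6 - 96*g^5 + 20*g^4 + 28*g^3 - 11*g^2 - 2*g + 1)
(4) = p*(21*p^2 - 20*p*y - 10*p + 3*y^2 + 2*y)
(5) = -18*q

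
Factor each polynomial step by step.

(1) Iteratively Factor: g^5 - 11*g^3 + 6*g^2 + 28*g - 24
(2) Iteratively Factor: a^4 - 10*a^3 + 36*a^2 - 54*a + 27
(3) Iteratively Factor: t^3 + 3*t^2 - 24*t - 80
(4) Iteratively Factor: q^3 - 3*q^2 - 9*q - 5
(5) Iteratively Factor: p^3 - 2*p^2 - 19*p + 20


(1) = (g + 2)*(g^4 - 2*g^3 - 7*g^2 + 20*g - 12) = (g - 2)*(g + 2)*(g^3 - 7*g + 6) = (g - 2)*(g - 1)*(g + 2)*(g^2 + g - 6) = (g - 2)*(g - 1)*(g + 2)*(g + 3)*(g - 2)
(2) = (a - 1)*(a^3 - 9*a^2 + 27*a - 27) = (a - 3)*(a - 1)*(a^2 - 6*a + 9) = (a - 3)^2*(a - 1)*(a - 3)
(3) = (t + 4)*(t^2 - t - 20) = (t + 4)^2*(t - 5)
(4) = (q - 5)*(q^2 + 2*q + 1) = (q - 5)*(q + 1)*(q + 1)
(5) = (p + 4)*(p^2 - 6*p + 5) = (p - 1)*(p + 4)*(p - 5)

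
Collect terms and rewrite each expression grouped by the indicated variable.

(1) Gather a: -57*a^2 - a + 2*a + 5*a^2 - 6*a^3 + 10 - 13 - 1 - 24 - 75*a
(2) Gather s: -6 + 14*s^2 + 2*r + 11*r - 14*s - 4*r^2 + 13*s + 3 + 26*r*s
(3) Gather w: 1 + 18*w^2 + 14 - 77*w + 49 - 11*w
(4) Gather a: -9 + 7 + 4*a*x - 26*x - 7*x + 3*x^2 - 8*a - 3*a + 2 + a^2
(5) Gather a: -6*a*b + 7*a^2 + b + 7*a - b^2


(1) = -6*a^3 - 52*a^2 - 74*a - 28
(2) = -4*r^2 + 13*r + 14*s^2 + s*(26*r - 1) - 3
(3) = 18*w^2 - 88*w + 64
(4) = a^2 + a*(4*x - 11) + 3*x^2 - 33*x
(5) = 7*a^2 + a*(7 - 6*b) - b^2 + b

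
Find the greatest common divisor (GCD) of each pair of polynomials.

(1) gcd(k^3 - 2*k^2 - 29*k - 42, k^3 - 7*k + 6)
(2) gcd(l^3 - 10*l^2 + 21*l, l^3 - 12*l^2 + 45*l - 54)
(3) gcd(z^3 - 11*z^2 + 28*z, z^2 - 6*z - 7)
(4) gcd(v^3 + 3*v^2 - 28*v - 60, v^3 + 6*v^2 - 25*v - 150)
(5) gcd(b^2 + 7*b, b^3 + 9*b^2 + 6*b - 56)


(1) = k + 3
(2) = gcd(l*(l - 7)*(l - 3), (l - 6)*(l - 3)^2) = l - 3
(3) = z - 7
(4) = gcd((v - 5)*(v + 2)*(v + 6), (v - 5)*(v + 5)*(v + 6)) = v^2 + v - 30
(5) = gcd(b*(b + 7), (b - 2)*(b + 4)*(b + 7)) = b + 7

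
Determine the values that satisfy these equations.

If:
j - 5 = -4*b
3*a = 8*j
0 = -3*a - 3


Then:
a = -1
b = 43/32
j = -3/8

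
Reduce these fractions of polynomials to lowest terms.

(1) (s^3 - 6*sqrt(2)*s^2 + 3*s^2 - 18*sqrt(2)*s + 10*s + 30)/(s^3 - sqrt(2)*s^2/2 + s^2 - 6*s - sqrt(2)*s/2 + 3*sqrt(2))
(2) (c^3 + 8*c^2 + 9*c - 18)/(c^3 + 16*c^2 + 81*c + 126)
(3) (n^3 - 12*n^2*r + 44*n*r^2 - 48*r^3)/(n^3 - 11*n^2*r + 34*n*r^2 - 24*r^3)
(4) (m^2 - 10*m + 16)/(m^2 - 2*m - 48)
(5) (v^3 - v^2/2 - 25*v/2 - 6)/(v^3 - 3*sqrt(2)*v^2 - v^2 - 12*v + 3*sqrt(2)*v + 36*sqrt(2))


(1) = (2*s^2 - 12*sqrt(2)*s + 20)/(2*s^2 + s*(-4 - sqrt(2)) + 2*sqrt(2))
(2) = (c - 1)/(c + 7)
(3) = (-n + 2*r)/(-n + r)
(4) = (m - 2)/(m + 6)
(5) = (2*v + 1)/(2*v - 6*sqrt(2))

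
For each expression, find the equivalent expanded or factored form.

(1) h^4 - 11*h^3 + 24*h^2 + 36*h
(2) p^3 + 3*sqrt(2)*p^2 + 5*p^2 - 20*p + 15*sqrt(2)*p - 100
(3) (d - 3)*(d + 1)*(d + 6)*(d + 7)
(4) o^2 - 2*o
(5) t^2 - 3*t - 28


(1) = h*(h - 6)^2*(h + 1)
(2) = (p + 5)*(p - 2*sqrt(2))*(p + 5*sqrt(2))
(3) = d^4 + 11*d^3 + 13*d^2 - 123*d - 126
(4) = o*(o - 2)
(5) = (t - 7)*(t + 4)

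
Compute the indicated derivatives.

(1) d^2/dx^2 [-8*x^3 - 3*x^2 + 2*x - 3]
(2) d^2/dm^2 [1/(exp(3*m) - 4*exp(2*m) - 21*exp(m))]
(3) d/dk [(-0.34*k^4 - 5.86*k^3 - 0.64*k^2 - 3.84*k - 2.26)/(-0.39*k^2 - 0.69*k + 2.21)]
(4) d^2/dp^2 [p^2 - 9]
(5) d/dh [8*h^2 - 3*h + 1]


(1) = -48*x - 6
(2) = ((-9*exp(2*m) + 16*exp(m) + 21)*(-exp(2*m) + 4*exp(m) + 21) - 2*(-3*exp(2*m) + 8*exp(m) + 21)^2)*exp(-m)/(-exp(2*m) + 4*exp(m) + 21)^3
(3) = (0.2652*k^5 + 2.9892*k^4 + 5.0812*k^3 - 39.9078*k^2 - 4.5916*k - 10.0458)/(0.1521*k^4 + 0.5382*k^3 - 1.2477*k^2 - 3.0498*k + 4.8841)
(4) = 2
(5) = 16*h - 3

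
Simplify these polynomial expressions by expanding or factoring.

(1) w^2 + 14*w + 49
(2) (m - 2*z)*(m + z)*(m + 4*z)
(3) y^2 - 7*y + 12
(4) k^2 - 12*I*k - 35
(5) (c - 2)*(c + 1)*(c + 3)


(1) = (w + 7)^2
(2) = m^3 + 3*m^2*z - 6*m*z^2 - 8*z^3
(3) = (y - 4)*(y - 3)
(4) = (k - 7*I)*(k - 5*I)
(5) = c^3 + 2*c^2 - 5*c - 6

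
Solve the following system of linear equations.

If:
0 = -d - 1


Then:
d = -1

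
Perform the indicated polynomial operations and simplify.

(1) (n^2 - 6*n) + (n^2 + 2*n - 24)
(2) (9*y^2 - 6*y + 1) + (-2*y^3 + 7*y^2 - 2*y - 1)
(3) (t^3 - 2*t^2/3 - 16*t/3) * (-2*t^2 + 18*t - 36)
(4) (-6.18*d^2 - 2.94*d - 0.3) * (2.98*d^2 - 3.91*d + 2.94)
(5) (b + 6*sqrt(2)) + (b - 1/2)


(1) = 2*n^2 - 4*n - 24
(2) = -2*y^3 + 16*y^2 - 8*y
(3) = -2*t^5 + 58*t^4/3 - 112*t^3/3 - 72*t^2 + 192*t
(4) = -18.4164*d^4 + 15.4026*d^3 - 7.5678*d^2 - 7.4706*d - 0.882
(5) = 2*b - 1/2 + 6*sqrt(2)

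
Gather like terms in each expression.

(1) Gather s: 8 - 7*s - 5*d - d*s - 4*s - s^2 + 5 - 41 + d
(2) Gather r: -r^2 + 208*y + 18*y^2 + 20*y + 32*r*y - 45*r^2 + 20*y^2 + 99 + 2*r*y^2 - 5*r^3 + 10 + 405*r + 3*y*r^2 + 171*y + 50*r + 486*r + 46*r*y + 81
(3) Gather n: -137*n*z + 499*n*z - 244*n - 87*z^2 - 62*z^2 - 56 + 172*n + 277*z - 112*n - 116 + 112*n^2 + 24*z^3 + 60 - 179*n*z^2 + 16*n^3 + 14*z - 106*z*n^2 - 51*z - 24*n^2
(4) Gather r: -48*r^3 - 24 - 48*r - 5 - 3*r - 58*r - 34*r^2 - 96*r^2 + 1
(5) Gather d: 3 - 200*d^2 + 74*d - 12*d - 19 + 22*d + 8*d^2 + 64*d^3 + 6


(1) = -4*d - s^2 + s*(-d - 11) - 28
(2) = -5*r^3 + r^2*(3*y - 46) + r*(2*y^2 + 78*y + 941) + 38*y^2 + 399*y + 190
(3) = 16*n^3 + n^2*(88 - 106*z) + n*(-179*z^2 + 362*z - 184) + 24*z^3 - 149*z^2 + 240*z - 112
(4) = -48*r^3 - 130*r^2 - 109*r - 28
(5) = 64*d^3 - 192*d^2 + 84*d - 10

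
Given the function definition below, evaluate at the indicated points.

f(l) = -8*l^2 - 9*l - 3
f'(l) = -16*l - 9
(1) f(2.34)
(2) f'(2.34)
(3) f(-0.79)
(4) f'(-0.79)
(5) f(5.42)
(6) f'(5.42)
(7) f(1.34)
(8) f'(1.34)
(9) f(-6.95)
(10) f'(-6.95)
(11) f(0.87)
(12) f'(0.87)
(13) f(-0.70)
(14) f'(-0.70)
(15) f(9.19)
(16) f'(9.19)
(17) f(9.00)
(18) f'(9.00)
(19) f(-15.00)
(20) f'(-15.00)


(1) = -67.86
(2) = -46.44
(3) = -0.88
(4) = 3.64
(5) = -286.79
(6) = -95.72
(7) = -29.42
(8) = -30.44
(9) = -326.87
(10) = 102.20
(11) = -16.89
(12) = -22.92
(13) = -0.62
(14) = 2.20
(15) = -761.36
(16) = -156.04
(17) = -732.00
(18) = -153.00
(19) = -1668.00
(20) = 231.00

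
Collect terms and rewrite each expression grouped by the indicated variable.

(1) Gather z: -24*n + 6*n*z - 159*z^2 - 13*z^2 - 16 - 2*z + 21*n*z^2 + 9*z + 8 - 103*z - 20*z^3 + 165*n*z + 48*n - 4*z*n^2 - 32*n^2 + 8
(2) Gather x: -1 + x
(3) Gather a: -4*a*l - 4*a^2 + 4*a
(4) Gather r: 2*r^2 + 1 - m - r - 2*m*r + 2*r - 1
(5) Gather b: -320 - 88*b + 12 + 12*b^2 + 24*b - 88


(1) = -32*n^2 + 24*n - 20*z^3 + z^2*(21*n - 172) + z*(-4*n^2 + 171*n - 96)
(2) = x - 1
(3) = -4*a^2 + a*(4 - 4*l)
(4) = -m + 2*r^2 + r*(1 - 2*m)
(5) = 12*b^2 - 64*b - 396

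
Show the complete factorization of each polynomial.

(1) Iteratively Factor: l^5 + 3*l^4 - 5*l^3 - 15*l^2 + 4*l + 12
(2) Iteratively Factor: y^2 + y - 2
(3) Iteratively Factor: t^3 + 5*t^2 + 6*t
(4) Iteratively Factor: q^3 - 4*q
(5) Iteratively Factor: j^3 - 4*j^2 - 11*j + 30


(1) = (l + 3)*(l^4 - 5*l^2 + 4) = (l + 2)*(l + 3)*(l^3 - 2*l^2 - l + 2) = (l - 2)*(l + 2)*(l + 3)*(l^2 - 1) = (l - 2)*(l - 1)*(l + 2)*(l + 3)*(l + 1)
(2) = (y + 2)*(y - 1)
(3) = (t + 3)*(t^2 + 2*t) = t*(t + 3)*(t + 2)
(4) = (q + 2)*(q^2 - 2*q) = q*(q + 2)*(q - 2)
(5) = (j - 5)*(j^2 + j - 6) = (j - 5)*(j + 3)*(j - 2)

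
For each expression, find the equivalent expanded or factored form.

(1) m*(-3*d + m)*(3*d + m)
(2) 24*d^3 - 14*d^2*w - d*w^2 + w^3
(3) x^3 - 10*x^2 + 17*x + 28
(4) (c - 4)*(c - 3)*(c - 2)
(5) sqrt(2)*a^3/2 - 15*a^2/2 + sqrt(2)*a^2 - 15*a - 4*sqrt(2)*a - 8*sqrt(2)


(1) = -9*d^2*m + m^3
(2) = (-3*d + w)*(-2*d + w)*(4*d + w)
(3) = (x - 7)*(x - 4)*(x + 1)
(4) = c^3 - 9*c^2 + 26*c - 24
(5) = (a - 8*sqrt(2))*(a + sqrt(2)/2)*(sqrt(2)*a/2 + sqrt(2))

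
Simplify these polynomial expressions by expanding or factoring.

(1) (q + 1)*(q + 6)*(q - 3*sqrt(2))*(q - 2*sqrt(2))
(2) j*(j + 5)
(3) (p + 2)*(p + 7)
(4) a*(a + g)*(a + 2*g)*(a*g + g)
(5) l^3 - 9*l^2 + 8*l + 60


(1) = q^4 - 5*sqrt(2)*q^3 + 7*q^3 - 35*sqrt(2)*q^2 + 18*q^2 - 30*sqrt(2)*q + 84*q + 72
(2) = j^2 + 5*j
(3) = p^2 + 9*p + 14
(4) = a^4*g + 3*a^3*g^2 + a^3*g + 2*a^2*g^3 + 3*a^2*g^2 + 2*a*g^3
(5) = (l - 6)*(l - 5)*(l + 2)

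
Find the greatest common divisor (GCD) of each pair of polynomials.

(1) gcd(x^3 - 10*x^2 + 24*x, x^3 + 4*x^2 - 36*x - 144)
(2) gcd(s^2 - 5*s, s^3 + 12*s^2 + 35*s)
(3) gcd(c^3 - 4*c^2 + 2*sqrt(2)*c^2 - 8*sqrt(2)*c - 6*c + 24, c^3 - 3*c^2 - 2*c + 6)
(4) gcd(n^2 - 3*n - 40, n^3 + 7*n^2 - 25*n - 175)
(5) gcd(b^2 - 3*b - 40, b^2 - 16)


(1) = gcd(x*(x - 6)*(x - 4), (x - 6)*(x + 4)*(x + 6)) = x - 6
(2) = gcd(s*(s - 5), s*(s + 5)*(s + 7)) = s
(3) = gcd((c - 4)*(c - sqrt(2))*(c + 3*sqrt(2)), (c - 3)*(c - sqrt(2))*(c + sqrt(2))) = c - sqrt(2)
(4) = n + 5
(5) = gcd((b - 8)*(b + 5), (b - 4)*(b + 4)) = 1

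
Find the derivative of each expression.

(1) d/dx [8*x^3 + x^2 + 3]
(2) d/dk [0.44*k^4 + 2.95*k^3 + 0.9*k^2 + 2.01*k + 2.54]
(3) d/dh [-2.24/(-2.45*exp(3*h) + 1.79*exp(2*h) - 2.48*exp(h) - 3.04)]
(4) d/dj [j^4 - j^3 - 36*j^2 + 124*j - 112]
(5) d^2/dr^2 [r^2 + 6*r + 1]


(1) = 2*x*(12*x + 1)
(2) = 1.76*k^3 + 8.85*k^2 + 1.8*k + 2.01
(3) = (-16.464*exp(2*h) + 8.0192*exp(h) - 5.5552)*exp(h)/(2.45*exp(3*h) - 1.79*exp(2*h) + 2.48*exp(h) + 3.04)^2
(4) = 4*j^3 - 3*j^2 - 72*j + 124
(5) = 2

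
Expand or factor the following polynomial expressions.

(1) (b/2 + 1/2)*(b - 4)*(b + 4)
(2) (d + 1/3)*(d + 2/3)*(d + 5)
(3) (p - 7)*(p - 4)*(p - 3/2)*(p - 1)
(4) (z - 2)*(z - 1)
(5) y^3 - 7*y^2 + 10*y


(1) = b^3/2 + b^2/2 - 8*b - 8
(2) = d^3 + 6*d^2 + 47*d/9 + 10/9
(3) = p^4 - 27*p^3/2 + 57*p^2 - 173*p/2 + 42
(4) = z^2 - 3*z + 2
(5) = y*(y - 5)*(y - 2)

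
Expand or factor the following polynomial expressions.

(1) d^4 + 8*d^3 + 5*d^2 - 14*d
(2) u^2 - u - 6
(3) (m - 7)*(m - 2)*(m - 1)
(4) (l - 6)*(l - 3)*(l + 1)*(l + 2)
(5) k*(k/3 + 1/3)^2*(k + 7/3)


(1) = d*(d - 1)*(d + 2)*(d + 7)
(2) = (u - 3)*(u + 2)
(3) = m^3 - 10*m^2 + 23*m - 14
(4) = l^4 - 6*l^3 - 7*l^2 + 36*l + 36
(5) = k^4/9 + 13*k^3/27 + 17*k^2/27 + 7*k/27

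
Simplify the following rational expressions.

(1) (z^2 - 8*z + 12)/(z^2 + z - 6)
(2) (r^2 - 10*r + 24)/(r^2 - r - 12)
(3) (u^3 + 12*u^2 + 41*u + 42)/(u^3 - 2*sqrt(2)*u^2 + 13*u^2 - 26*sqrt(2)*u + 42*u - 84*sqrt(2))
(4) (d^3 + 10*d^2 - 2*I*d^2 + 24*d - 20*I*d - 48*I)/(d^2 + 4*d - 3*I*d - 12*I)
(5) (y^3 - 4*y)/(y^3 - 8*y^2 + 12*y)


(1) = (z - 6)/(z + 3)
(2) = (r - 6)/(r + 3)
(3) = (u^2 + 5*u + 6)/(u^2 + u*(6 - 2*sqrt(2)) - 12*sqrt(2))
(4) = (d^2 + d*(6 - 2*I) - 12*I)/(d - 3*I)
(5) = (y + 2)/(y - 6)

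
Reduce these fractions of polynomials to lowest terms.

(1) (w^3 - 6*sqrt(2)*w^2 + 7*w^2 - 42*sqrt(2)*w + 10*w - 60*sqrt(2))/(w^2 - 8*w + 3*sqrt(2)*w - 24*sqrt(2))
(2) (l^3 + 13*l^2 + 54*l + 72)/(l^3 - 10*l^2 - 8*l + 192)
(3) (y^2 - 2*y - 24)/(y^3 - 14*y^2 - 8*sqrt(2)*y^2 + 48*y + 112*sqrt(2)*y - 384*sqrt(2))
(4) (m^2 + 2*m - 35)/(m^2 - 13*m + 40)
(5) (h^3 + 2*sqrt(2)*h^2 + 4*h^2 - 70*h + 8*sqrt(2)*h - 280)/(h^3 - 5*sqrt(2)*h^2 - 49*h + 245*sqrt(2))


(1) = (w^3 + w^2*(7 - 6*sqrt(2)) + w*(10 - 42*sqrt(2)) - 60*sqrt(2))/(w^2 + w*(-8 + 3*sqrt(2)) - 24*sqrt(2))
(2) = (l^2 + 9*l + 18)/(l^2 - 14*l + 48)
(3) = (y + 4)/(y^2 + y*(-8*sqrt(2) - 8) + 64*sqrt(2))
(4) = (m + 7)/(m - 8)
(5) = (h^2 + h*(4 + 7*sqrt(2)) + 28*sqrt(2))/(h^2 - 49)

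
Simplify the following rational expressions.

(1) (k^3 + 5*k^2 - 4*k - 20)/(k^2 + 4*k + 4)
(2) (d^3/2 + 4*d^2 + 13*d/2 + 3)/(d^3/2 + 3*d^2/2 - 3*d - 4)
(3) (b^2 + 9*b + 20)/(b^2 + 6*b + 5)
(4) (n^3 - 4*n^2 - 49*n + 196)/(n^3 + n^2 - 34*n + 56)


(1) = (k^2 + 3*k - 10)/(k + 2)
(2) = (d^2 + 7*d + 6)/(d^2 + 2*d - 8)
(3) = (b + 4)/(b + 1)
(4) = (n - 7)/(n - 2)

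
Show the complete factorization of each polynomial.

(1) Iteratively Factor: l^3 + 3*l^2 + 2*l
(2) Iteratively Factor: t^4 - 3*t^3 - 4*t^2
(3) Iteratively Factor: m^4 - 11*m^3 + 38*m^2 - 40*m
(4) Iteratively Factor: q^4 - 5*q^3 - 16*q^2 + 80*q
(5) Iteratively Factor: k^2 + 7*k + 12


(1) = (l + 1)*(l^2 + 2*l) = l*(l + 1)*(l + 2)
(2) = (t + 1)*(t^3 - 4*t^2) = t*(t + 1)*(t^2 - 4*t) = t*(t - 4)*(t + 1)*(t)
(3) = (m - 2)*(m^3 - 9*m^2 + 20*m) = (m - 5)*(m - 2)*(m^2 - 4*m) = (m - 5)*(m - 4)*(m - 2)*(m)
(4) = (q + 4)*(q^3 - 9*q^2 + 20*q) = (q - 4)*(q + 4)*(q^2 - 5*q) = (q - 5)*(q - 4)*(q + 4)*(q)
(5) = (k + 4)*(k + 3)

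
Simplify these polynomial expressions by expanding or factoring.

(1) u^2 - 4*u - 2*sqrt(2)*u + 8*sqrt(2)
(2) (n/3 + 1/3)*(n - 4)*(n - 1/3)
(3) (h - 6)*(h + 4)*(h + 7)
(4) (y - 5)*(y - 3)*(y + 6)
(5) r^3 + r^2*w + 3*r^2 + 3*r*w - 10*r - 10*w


(1) = (u - 4)*(u - 2*sqrt(2))
(2) = n^3/3 - 10*n^2/9 - n + 4/9
(3) = h^3 + 5*h^2 - 38*h - 168
(4) = y^3 - 2*y^2 - 33*y + 90
(5) = (r - 2)*(r + 5)*(r + w)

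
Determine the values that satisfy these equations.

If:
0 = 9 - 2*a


Then:
a = 9/2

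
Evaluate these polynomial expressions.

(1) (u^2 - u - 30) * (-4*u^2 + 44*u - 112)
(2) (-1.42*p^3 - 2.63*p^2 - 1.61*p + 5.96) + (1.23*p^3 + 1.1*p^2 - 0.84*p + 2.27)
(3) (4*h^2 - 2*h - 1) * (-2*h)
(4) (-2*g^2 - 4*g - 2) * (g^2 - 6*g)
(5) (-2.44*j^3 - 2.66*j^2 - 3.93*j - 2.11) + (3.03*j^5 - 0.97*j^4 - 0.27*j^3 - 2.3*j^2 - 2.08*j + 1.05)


(1) = -4*u^4 + 48*u^3 - 36*u^2 - 1208*u + 3360
(2) = -0.19*p^3 - 1.53*p^2 - 2.45*p + 8.23
(3) = -8*h^3 + 4*h^2 + 2*h
(4) = -2*g^4 + 8*g^3 + 22*g^2 + 12*g
(5) = 3.03*j^5 - 0.97*j^4 - 2.71*j^3 - 4.96*j^2 - 6.01*j - 1.06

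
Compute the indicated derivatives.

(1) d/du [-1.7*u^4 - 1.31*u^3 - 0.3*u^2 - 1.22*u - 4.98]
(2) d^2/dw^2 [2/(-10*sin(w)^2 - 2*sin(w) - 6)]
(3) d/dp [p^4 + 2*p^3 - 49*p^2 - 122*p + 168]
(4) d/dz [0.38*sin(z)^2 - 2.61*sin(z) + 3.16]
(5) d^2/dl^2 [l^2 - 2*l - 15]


(1) = -6.8*u^3 - 3.93*u^2 - 0.6*u - 1.22
(2) = (100*sin(w)^4 + 15*sin(w)^3 - 209*sin(w)^2 - 33*sin(w) + 28)/(5*sin(w)^2 + sin(w) + 3)^3
(3) = 4*p^3 + 6*p^2 - 98*p - 122
(4) = (0.76*sin(z) - 2.61)*cos(z)
(5) = 2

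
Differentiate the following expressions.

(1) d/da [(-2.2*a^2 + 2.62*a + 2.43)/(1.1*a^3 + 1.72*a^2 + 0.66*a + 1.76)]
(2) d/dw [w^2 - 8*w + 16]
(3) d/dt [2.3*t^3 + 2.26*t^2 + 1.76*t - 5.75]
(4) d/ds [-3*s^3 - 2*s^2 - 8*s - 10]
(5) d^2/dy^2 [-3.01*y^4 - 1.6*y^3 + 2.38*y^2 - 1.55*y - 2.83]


(1) = (2.42*a^4 - 5.764*a^3 - 13.9774*a^2 - 16.1032*a + 3.0074)/(1.21*a^6 + 3.784*a^5 + 4.4104*a^4 + 6.1424*a^3 + 6.49*a^2 + 2.3232*a + 3.0976)
(2) = 2*w - 8
(3) = 6.9*t^2 + 4.52*t + 1.76
(4) = -9*s^2 - 4*s - 8
(5) = -36.12*y^2 - 9.6*y + 4.76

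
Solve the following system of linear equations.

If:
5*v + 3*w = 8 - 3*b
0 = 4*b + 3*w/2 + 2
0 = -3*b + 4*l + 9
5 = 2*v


Then:
b = 1/10
l = -87/40
v = 5/2
w = -8/5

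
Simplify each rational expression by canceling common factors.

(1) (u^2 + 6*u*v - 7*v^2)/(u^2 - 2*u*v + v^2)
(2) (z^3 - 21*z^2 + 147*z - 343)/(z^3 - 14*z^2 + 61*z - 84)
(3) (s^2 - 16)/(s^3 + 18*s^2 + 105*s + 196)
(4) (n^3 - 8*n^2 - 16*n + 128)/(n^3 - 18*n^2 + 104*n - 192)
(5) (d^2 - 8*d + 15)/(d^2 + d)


(1) = (u + 7*v)/(u - v)
(2) = (z^2 - 14*z + 49)/(z^2 - 7*z + 12)
(3) = (s - 4)/(s^2 + 14*s + 49)
(4) = (n + 4)/(n - 6)
(5) = (d^2 - 8*d + 15)/(d^2 + d)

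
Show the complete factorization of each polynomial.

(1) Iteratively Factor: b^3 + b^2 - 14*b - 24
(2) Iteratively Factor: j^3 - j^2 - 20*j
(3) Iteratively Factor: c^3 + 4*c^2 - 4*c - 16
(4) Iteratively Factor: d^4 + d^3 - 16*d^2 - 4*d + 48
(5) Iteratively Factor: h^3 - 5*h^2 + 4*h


(1) = (b - 4)*(b^2 + 5*b + 6) = (b - 4)*(b + 2)*(b + 3)
(2) = (j)*(j^2 - j - 20) = j*(j + 4)*(j - 5)
(3) = (c - 2)*(c^2 + 6*c + 8) = (c - 2)*(c + 4)*(c + 2)
(4) = (d - 2)*(d^3 + 3*d^2 - 10*d - 24) = (d - 3)*(d - 2)*(d^2 + 6*d + 8) = (d - 3)*(d - 2)*(d + 2)*(d + 4)
(5) = (h - 4)*(h^2 - h) = (h - 4)*(h - 1)*(h)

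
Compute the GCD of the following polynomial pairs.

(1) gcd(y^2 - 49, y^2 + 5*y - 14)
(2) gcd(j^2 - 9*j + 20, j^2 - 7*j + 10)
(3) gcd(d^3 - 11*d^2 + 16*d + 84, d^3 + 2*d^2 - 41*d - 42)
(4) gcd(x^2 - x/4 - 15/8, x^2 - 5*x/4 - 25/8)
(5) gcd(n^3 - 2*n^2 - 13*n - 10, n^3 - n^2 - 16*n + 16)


(1) = y + 7
(2) = j - 5
(3) = d - 6
(4) = x + 5/4
(5) = gcd((n - 5)*(n + 1)*(n + 2), (n - 4)*(n - 1)*(n + 4)) = 1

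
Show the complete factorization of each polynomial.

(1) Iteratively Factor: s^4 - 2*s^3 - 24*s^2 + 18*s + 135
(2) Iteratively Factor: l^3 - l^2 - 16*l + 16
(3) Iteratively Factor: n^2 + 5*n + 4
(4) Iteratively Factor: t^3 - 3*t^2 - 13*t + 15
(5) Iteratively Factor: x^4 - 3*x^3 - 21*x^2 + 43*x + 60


(1) = (s + 3)*(s^3 - 5*s^2 - 9*s + 45) = (s + 3)^2*(s^2 - 8*s + 15) = (s - 5)*(s + 3)^2*(s - 3)
(2) = (l + 4)*(l^2 - 5*l + 4) = (l - 1)*(l + 4)*(l - 4)
(3) = (n + 4)*(n + 1)
(4) = (t - 1)*(t^2 - 2*t - 15) = (t - 1)*(t + 3)*(t - 5)
(5) = (x - 5)*(x^3 + 2*x^2 - 11*x - 12) = (x - 5)*(x - 3)*(x^2 + 5*x + 4) = (x - 5)*(x - 3)*(x + 1)*(x + 4)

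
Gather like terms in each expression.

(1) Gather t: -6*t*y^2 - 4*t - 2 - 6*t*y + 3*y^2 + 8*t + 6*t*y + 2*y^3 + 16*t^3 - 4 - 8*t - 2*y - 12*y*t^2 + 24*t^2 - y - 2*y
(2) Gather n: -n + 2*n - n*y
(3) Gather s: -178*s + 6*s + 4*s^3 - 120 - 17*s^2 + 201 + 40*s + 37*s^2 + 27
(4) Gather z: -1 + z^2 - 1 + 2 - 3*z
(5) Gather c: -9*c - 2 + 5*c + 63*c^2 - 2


(1) = 16*t^3 + t^2*(24 - 12*y) + t*(-6*y^2 - 4) + 2*y^3 + 3*y^2 - 5*y - 6
(2) = n*(1 - y)
(3) = 4*s^3 + 20*s^2 - 132*s + 108
(4) = z^2 - 3*z
(5) = 63*c^2 - 4*c - 4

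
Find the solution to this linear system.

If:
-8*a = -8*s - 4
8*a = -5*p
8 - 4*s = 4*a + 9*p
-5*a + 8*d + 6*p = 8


Then:
a = -25/16
d = -237/128
p = 5/2
s = -33/16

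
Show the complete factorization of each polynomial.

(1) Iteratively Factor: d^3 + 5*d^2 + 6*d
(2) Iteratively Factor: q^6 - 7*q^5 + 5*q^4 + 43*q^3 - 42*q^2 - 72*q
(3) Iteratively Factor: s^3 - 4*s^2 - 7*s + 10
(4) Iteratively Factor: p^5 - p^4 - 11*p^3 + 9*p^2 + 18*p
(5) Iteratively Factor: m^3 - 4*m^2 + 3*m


(1) = (d)*(d^2 + 5*d + 6) = d*(d + 2)*(d + 3)
(2) = (q - 3)*(q^5 - 4*q^4 - 7*q^3 + 22*q^2 + 24*q) = (q - 3)*(q + 2)*(q^4 - 6*q^3 + 5*q^2 + 12*q) = (q - 3)^2*(q + 2)*(q^3 - 3*q^2 - 4*q) = (q - 4)*(q - 3)^2*(q + 2)*(q^2 + q) = q*(q - 4)*(q - 3)^2*(q + 2)*(q + 1)
(3) = (s - 5)*(s^2 + s - 2) = (s - 5)*(s + 2)*(s - 1)
(4) = (p - 2)*(p^4 + p^3 - 9*p^2 - 9*p) = (p - 2)*(p + 1)*(p^3 - 9*p) = (p - 3)*(p - 2)*(p + 1)*(p^2 + 3*p) = p*(p - 3)*(p - 2)*(p + 1)*(p + 3)
(5) = (m - 1)*(m^2 - 3*m) = m*(m - 1)*(m - 3)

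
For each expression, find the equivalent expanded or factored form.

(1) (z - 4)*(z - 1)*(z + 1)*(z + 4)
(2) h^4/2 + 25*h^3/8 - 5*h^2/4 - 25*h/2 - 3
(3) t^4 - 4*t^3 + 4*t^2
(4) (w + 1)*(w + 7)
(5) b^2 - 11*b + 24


(1) = z^4 - 17*z^2 + 16
(2) = (h/2 + 1)*(h - 2)*(h + 1/4)*(h + 6)
(3) = t^2*(t - 2)^2
(4) = w^2 + 8*w + 7
(5) = (b - 8)*(b - 3)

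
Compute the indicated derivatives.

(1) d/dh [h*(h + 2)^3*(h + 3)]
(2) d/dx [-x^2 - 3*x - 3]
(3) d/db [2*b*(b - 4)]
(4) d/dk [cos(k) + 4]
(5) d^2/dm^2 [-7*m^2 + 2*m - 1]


(1) = 5*h^4 + 36*h^3 + 90*h^2 + 88*h + 24
(2) = -2*x - 3
(3) = 4*b - 8
(4) = -sin(k)
(5) = -14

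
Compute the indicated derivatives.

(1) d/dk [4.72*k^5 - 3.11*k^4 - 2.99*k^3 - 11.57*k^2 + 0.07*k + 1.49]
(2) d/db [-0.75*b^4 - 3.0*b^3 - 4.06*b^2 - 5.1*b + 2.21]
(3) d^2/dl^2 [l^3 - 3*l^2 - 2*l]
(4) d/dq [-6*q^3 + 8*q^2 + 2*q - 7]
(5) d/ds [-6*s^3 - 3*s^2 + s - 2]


(1) = 23.6*k^4 - 12.44*k^3 - 8.97*k^2 - 23.14*k + 0.07
(2) = -3.0*b^3 - 9.0*b^2 - 8.12*b - 5.1
(3) = 6*l - 6
(4) = -18*q^2 + 16*q + 2
(5) = -18*s^2 - 6*s + 1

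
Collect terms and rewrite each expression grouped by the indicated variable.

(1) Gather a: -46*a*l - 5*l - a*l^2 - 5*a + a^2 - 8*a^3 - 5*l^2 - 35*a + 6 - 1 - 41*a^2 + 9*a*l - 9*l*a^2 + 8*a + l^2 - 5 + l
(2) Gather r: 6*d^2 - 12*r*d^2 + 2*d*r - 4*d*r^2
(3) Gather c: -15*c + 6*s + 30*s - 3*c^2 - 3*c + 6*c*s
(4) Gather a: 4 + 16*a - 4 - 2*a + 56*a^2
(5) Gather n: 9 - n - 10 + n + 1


(1) = -8*a^3 + a^2*(-9*l - 40) + a*(-l^2 - 37*l - 32) - 4*l^2 - 4*l
(2) = 6*d^2 - 4*d*r^2 + r*(-12*d^2 + 2*d)
(3) = -3*c^2 + c*(6*s - 18) + 36*s
(4) = 56*a^2 + 14*a
(5) = 0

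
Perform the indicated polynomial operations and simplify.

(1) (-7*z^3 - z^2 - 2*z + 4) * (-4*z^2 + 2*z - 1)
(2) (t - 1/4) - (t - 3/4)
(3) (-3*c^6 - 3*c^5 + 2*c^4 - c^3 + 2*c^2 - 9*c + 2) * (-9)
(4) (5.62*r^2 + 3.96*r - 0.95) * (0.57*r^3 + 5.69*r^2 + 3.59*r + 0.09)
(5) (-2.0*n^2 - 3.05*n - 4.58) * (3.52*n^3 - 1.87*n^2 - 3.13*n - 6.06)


(1) = 28*z^5 - 10*z^4 + 13*z^3 - 19*z^2 + 10*z - 4
(2) = 1/2
(3) = 27*c^6 + 27*c^5 - 18*c^4 + 9*c^3 - 18*c^2 + 81*c - 18
(4) = 3.2034*r^5 + 34.235*r^4 + 42.1667*r^3 + 9.3167*r^2 - 3.0541*r - 0.0855
(5) = -7.04*n^5 - 6.996*n^4 - 4.1581*n^3 + 30.2311*n^2 + 32.8184*n + 27.7548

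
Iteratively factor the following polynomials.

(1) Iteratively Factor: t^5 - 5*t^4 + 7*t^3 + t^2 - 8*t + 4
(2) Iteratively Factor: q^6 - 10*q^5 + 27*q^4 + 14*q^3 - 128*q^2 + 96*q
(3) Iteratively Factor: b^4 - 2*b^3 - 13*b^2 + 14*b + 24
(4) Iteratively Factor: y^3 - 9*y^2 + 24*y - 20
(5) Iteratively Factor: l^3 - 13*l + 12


(1) = (t - 1)*(t^4 - 4*t^3 + 3*t^2 + 4*t - 4) = (t - 1)^2*(t^3 - 3*t^2 + 4) = (t - 2)*(t - 1)^2*(t^2 - t - 2) = (t - 2)^2*(t - 1)^2*(t + 1)
(2) = (q + 2)*(q^5 - 12*q^4 + 51*q^3 - 88*q^2 + 48*q) = (q - 4)*(q + 2)*(q^4 - 8*q^3 + 19*q^2 - 12*q) = (q - 4)*(q - 1)*(q + 2)*(q^3 - 7*q^2 + 12*q) = q*(q - 4)*(q - 1)*(q + 2)*(q^2 - 7*q + 12) = q*(q - 4)^2*(q - 1)*(q + 2)*(q - 3)
(3) = (b - 2)*(b^3 - 13*b - 12) = (b - 2)*(b + 1)*(b^2 - b - 12) = (b - 2)*(b + 1)*(b + 3)*(b - 4)
(4) = (y - 2)*(y^2 - 7*y + 10) = (y - 2)^2*(y - 5)
(5) = (l - 1)*(l^2 + l - 12) = (l - 1)*(l + 4)*(l - 3)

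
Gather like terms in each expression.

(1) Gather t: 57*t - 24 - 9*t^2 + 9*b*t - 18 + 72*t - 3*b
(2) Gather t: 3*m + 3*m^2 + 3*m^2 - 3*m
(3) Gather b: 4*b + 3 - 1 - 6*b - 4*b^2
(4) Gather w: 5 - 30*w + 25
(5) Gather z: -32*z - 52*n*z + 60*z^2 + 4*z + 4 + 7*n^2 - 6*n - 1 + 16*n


(1) = -3*b - 9*t^2 + t*(9*b + 129) - 42
(2) = 6*m^2
(3) = -4*b^2 - 2*b + 2
(4) = 30 - 30*w
(5) = 7*n^2 + 10*n + 60*z^2 + z*(-52*n - 28) + 3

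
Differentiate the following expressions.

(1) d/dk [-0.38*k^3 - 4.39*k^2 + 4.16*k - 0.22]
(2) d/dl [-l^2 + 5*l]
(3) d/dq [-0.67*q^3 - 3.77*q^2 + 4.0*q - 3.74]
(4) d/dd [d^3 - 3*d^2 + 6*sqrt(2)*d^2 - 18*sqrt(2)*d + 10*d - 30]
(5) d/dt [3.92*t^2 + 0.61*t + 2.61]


(1) = -1.14*k^2 - 8.78*k + 4.16
(2) = 5 - 2*l
(3) = -2.01*q^2 - 7.54*q + 4.0
(4) = 3*d^2 - 6*d + 12*sqrt(2)*d - 18*sqrt(2) + 10
(5) = 7.84*t + 0.61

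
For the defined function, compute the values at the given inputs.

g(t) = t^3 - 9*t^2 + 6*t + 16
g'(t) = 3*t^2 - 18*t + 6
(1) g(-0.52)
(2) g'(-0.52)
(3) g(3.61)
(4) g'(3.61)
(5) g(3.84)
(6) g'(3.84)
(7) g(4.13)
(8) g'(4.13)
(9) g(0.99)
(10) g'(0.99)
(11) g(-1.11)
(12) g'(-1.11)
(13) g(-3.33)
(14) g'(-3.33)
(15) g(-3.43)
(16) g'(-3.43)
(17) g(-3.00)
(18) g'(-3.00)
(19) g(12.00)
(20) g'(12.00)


(1) = 10.31
(2) = 16.17
(3) = -32.58
(4) = -19.88
(5) = -37.05
(6) = -18.88
(7) = -42.29
(8) = -17.17
(9) = 14.09
(10) = -8.88
(11) = -3.12
(12) = 29.68
(13) = -140.71
(14) = 99.21
(15) = -150.82
(16) = 103.03
(17) = -110.00
(18) = 87.00
(19) = 520.00
(20) = 222.00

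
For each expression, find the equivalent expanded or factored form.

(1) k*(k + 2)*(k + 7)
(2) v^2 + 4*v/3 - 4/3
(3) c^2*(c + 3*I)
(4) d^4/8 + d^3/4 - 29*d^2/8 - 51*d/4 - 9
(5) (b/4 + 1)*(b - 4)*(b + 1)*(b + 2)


(1) = k^3 + 9*k^2 + 14*k
(2) = (v - 2/3)*(v + 2)
(3) = c^3 + 3*I*c^2
(4) = (d/4 + 1)*(d/2 + 1/2)*(d - 6)*(d + 3)
(5) = b^4/4 + 3*b^3/4 - 7*b^2/2 - 12*b - 8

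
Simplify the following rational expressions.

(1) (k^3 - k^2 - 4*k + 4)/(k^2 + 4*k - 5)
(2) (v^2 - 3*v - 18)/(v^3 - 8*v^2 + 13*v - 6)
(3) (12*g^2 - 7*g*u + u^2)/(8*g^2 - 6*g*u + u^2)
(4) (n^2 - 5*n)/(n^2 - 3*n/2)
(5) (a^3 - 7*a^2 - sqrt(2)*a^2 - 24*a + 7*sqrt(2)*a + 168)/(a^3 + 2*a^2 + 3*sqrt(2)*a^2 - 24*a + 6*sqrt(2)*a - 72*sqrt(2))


(1) = (k^2 - 4)/(k + 5)
(2) = (v + 3)/(v^2 - 2*v + 1)
(3) = (-3*g + u)/(-2*g + u)
(4) = (2*n - 10)/(2*n - 3)
(5) = (a^2 + a*(-7 - 4*sqrt(2)) + 28*sqrt(2))/(a^2 + 2*a - 24)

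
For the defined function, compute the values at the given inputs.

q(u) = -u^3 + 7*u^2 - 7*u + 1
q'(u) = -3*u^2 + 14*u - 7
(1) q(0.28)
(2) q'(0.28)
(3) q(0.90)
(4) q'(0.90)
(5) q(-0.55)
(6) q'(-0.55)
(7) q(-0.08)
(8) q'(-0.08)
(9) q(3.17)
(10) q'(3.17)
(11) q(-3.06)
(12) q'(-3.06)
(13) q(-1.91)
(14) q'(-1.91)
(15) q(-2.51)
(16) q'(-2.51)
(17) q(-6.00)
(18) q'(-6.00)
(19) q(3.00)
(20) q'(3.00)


(1) = -0.43
(2) = -3.32
(3) = -0.36
(4) = 3.17
(5) = 7.13
(6) = -15.61
(7) = 1.61
(8) = -8.14
(9) = 17.30
(10) = 7.23
(11) = 116.62
(12) = -77.93
(13) = 46.87
(14) = -44.68
(15) = 78.48
(16) = -61.04
(17) = 511.00
(18) = -199.00
(19) = 16.00
(20) = 8.00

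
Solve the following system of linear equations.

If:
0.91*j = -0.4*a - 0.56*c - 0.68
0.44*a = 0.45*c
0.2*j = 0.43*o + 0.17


Then:
a = -2.06478658536585*o - 1.53394699812383
c = -2.01890243902439*o - 1.49985928705441
j = 2.15*o + 0.85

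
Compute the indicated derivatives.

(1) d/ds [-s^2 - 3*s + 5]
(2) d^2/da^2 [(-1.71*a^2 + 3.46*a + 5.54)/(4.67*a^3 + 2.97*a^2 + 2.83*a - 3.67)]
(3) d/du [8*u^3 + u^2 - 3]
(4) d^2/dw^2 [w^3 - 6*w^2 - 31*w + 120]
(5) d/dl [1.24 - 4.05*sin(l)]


(1) = -2*s - 3
(2) = (-74.586438*a^6 + 452.752764*a^5 + 1873.391982*a^4 + 817.453328*a^3 + 1332.284034*a^2 + 1075.364484*a + 235.317678)/(101.847563*a^9 + 194.317299*a^8 + 308.73837*a^7 + 21.592986*a^6 - 118.321068*a^5 - 316.777332*a^4 + 26.284174*a^3 + 31.82991*a^2 + 114.350961*a - 49.430863)
(3) = 2*u*(12*u + 1)
(4) = 6*w - 12
(5) = -4.05*cos(l)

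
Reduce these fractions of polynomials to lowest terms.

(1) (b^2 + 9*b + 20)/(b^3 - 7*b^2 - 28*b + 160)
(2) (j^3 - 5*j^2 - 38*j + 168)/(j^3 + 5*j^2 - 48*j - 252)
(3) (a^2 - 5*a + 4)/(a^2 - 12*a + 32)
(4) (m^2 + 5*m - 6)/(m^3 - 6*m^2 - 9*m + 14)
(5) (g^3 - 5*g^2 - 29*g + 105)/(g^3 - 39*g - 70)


(1) = (b + 4)/(b^2 - 12*b + 32)
(2) = (j - 4)/(j + 6)
(3) = (a - 1)/(a - 8)
(4) = (m + 6)/(m^2 - 5*m - 14)
(5) = (g - 3)/(g + 2)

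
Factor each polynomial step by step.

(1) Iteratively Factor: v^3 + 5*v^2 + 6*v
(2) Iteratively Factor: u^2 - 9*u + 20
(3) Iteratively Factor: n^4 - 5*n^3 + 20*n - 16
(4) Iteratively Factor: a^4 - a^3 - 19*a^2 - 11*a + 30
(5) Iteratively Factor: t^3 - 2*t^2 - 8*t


(1) = (v + 2)*(v^2 + 3*v) = v*(v + 2)*(v + 3)
(2) = (u - 4)*(u - 5)
(3) = (n - 1)*(n^3 - 4*n^2 - 4*n + 16) = (n - 2)*(n - 1)*(n^2 - 2*n - 8) = (n - 2)*(n - 1)*(n + 2)*(n - 4)
(4) = (a - 1)*(a^3 - 19*a - 30) = (a - 5)*(a - 1)*(a^2 + 5*a + 6) = (a - 5)*(a - 1)*(a + 3)*(a + 2)
(5) = (t - 4)*(t^2 + 2*t) = t*(t - 4)*(t + 2)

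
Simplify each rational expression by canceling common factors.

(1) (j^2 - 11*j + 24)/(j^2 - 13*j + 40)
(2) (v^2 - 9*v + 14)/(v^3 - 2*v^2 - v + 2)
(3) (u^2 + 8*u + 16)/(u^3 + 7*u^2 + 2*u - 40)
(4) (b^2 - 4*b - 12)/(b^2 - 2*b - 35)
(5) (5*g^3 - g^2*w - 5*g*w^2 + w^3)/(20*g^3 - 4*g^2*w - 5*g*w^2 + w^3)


(1) = (j - 3)/(j - 5)
(2) = (v - 7)/(v^2 - 1)
(3) = (u + 4)/(u^2 + 3*u - 10)
(4) = (b^2 - 4*b - 12)/(b^2 - 2*b - 35)
(5) = (-g^2 + w^2)/(-4*g^2 + w^2)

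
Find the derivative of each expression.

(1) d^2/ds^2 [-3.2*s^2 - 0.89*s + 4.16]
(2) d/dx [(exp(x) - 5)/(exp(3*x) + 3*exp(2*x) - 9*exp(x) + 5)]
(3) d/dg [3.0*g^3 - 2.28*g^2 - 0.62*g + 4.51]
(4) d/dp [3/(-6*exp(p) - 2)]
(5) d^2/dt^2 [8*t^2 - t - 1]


(1) = -6.40000000000000
(2) = 2*(-exp(2*x) + 5*exp(x) + 20)*exp(x)/(exp(5*x) + 7*exp(4*x) - 2*exp(3*x) - 46*exp(2*x) + 65*exp(x) - 25)
(3) = 9.0*g^2 - 4.56*g - 0.62
(4) = 9*exp(p)/(2*(3*exp(p) + 1)^2)
(5) = 16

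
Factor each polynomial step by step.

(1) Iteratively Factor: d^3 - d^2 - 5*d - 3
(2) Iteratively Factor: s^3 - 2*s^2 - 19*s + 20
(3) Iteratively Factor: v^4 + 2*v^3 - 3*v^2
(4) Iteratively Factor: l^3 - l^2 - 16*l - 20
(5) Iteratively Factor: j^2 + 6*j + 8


(1) = (d + 1)*(d^2 - 2*d - 3) = (d + 1)^2*(d - 3)
(2) = (s - 5)*(s^2 + 3*s - 4) = (s - 5)*(s + 4)*(s - 1)
(3) = (v)*(v^3 + 2*v^2 - 3*v) = v*(v + 3)*(v^2 - v) = v^2*(v + 3)*(v - 1)
(4) = (l + 2)*(l^2 - 3*l - 10) = (l - 5)*(l + 2)*(l + 2)
(5) = (j + 2)*(j + 4)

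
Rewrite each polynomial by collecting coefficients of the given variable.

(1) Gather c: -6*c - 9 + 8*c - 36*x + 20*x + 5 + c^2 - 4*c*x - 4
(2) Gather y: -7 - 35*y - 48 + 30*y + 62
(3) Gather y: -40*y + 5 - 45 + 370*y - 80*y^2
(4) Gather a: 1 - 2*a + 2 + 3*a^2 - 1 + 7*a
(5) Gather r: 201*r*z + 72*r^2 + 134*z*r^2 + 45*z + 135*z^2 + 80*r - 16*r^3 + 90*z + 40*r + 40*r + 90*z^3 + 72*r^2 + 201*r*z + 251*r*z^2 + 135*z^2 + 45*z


(1) = c^2 + c*(2 - 4*x) - 16*x - 8
(2) = 7 - 5*y
(3) = -80*y^2 + 330*y - 40
(4) = 3*a^2 + 5*a + 2
(5) = -16*r^3 + r^2*(134*z + 144) + r*(251*z^2 + 402*z + 160) + 90*z^3 + 270*z^2 + 180*z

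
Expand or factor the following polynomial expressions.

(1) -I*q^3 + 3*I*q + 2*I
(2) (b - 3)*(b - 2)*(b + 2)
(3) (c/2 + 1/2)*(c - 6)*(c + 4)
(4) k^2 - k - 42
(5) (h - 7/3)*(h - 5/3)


(1) = (q - 2)*(q + 1)*(-I*q - I)
(2) = b^3 - 3*b^2 - 4*b + 12
(3) = c^3/2 - c^2/2 - 13*c - 12
(4) = (k - 7)*(k + 6)
(5) = h^2 - 4*h + 35/9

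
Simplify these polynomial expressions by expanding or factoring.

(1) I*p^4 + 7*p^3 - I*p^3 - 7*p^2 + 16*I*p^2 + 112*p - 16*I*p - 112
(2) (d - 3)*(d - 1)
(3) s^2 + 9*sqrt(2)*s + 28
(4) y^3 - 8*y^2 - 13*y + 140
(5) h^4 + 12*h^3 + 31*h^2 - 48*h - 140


(1) = (p - 7*I)*(p - 4*I)*(p + 4*I)*(I*p - I)
(2) = d^2 - 4*d + 3
(3) = (s + 2*sqrt(2))*(s + 7*sqrt(2))
(4) = (y - 7)*(y - 5)*(y + 4)
(5) = (h - 2)*(h + 2)*(h + 5)*(h + 7)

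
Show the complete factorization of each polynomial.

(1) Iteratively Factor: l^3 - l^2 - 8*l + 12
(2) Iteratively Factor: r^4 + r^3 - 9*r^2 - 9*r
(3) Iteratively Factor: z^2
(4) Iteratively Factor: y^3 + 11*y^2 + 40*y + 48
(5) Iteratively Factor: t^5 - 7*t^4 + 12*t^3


(1) = (l - 2)*(l^2 + l - 6) = (l - 2)*(l + 3)*(l - 2)
(2) = (r + 1)*(r^3 - 9*r) = r*(r + 1)*(r^2 - 9) = r*(r + 1)*(r + 3)*(r - 3)
(3) = (z)*(z)
(4) = (y + 3)*(y^2 + 8*y + 16) = (y + 3)*(y + 4)*(y + 4)
(5) = (t)*(t^4 - 7*t^3 + 12*t^2) = t*(t - 4)*(t^3 - 3*t^2) = t*(t - 4)*(t - 3)*(t^2) = t^2*(t - 4)*(t - 3)*(t)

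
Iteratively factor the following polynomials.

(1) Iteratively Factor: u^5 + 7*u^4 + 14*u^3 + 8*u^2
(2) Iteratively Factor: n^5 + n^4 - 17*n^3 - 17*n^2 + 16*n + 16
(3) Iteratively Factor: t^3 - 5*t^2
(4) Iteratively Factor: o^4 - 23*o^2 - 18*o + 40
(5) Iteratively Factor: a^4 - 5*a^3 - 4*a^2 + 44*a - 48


(1) = (u + 2)*(u^4 + 5*u^3 + 4*u^2) = (u + 1)*(u + 2)*(u^3 + 4*u^2) = u*(u + 1)*(u + 2)*(u^2 + 4*u) = u*(u + 1)*(u + 2)*(u + 4)*(u)
(2) = (n - 4)*(n^4 + 5*n^3 + 3*n^2 - 5*n - 4) = (n - 4)*(n + 4)*(n^3 + n^2 - n - 1) = (n - 4)*(n + 1)*(n + 4)*(n^2 - 1) = (n - 4)*(n + 1)^2*(n + 4)*(n - 1)
(3) = (t)*(t^2 - 5*t) = t^2*(t - 5)
(4) = (o + 2)*(o^3 - 2*o^2 - 19*o + 20) = (o - 5)*(o + 2)*(o^2 + 3*o - 4) = (o - 5)*(o + 2)*(o + 4)*(o - 1)
(5) = (a + 3)*(a^3 - 8*a^2 + 20*a - 16) = (a - 2)*(a + 3)*(a^2 - 6*a + 8) = (a - 4)*(a - 2)*(a + 3)*(a - 2)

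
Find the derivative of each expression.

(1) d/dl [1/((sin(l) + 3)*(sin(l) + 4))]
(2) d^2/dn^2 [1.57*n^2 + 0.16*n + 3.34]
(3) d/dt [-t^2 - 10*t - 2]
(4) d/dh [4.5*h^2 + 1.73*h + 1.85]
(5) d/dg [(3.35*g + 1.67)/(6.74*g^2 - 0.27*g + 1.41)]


(1) = -(2*sin(l) + 7)*cos(l)/((sin(l) + 3)^2*(sin(l) + 4)^2)
(2) = 3.14000000000000
(3) = -2*t - 10
(4) = 9.0*h + 1.73
(5) = (-22.579*g^2 - 22.5116*g + 5.1744)/(45.4276*g^4 - 3.6396*g^3 + 19.0797*g^2 - 0.7614*g + 1.9881)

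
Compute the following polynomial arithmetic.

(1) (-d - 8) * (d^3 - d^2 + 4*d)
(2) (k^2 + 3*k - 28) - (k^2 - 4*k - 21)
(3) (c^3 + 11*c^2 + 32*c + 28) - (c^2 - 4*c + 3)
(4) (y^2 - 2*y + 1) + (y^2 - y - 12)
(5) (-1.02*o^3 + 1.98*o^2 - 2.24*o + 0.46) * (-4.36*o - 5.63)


(1) = -d^4 - 7*d^3 + 4*d^2 - 32*d
(2) = 7*k - 7
(3) = c^3 + 10*c^2 + 36*c + 25
(4) = 2*y^2 - 3*y - 11
(5) = 4.4472*o^4 - 2.8902*o^3 - 1.381*o^2 + 10.6056*o - 2.5898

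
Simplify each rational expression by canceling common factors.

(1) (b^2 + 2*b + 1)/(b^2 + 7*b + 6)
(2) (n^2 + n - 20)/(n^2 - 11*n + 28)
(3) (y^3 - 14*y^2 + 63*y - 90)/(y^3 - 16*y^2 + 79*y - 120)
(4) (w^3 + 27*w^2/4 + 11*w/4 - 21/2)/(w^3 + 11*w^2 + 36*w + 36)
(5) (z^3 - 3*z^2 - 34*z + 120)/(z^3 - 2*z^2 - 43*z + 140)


(1) = (b + 1)/(b + 6)
(2) = (n + 5)/(n - 7)
(3) = (y - 6)/(y - 8)
(4) = (4*w^2 + 3*w - 7)/(4*w^2 + 20*w + 24)
(5) = (z + 6)/(z + 7)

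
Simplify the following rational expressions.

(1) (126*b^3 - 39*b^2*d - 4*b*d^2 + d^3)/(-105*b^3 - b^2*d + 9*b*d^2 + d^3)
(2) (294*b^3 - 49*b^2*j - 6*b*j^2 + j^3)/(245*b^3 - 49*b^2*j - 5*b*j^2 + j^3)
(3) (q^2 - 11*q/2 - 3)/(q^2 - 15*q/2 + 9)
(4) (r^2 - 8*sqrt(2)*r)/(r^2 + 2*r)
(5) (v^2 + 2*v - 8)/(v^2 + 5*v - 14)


(1) = (-42*b^2 - b*d + d^2)/(35*b^2 + 12*b*d + d^2)
(2) = (6*b - j)/(5*b - j)
(3) = (2*q + 1)/(2*q - 3)
(4) = (r - 8*sqrt(2))/(r + 2)
(5) = (v + 4)/(v + 7)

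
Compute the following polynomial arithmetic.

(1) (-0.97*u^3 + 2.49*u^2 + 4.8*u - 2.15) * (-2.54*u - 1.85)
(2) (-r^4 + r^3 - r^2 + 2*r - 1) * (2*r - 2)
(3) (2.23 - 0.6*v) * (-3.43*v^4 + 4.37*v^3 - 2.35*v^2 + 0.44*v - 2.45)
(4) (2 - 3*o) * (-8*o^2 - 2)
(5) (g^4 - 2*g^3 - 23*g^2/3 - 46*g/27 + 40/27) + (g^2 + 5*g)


(1) = 2.4638*u^4 - 4.5301*u^3 - 16.7985*u^2 - 3.419*u + 3.9775
(2) = -2*r^5 + 4*r^4 - 4*r^3 + 6*r^2 - 6*r + 2
(3) = 2.058*v^5 - 10.2709*v^4 + 11.1551*v^3 - 5.5045*v^2 + 2.4512*v - 5.4635
(4) = 24*o^3 - 16*o^2 + 6*o - 4
(5) = g^4 - 2*g^3 - 20*g^2/3 + 89*g/27 + 40/27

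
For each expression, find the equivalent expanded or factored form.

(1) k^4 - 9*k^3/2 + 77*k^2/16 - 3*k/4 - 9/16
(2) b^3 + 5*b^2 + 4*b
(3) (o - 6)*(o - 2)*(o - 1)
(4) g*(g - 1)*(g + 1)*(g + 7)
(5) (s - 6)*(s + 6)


(1) = (k - 3)*(k - 1)*(k - 3/4)*(k + 1/4)
(2) = b*(b + 1)*(b + 4)
(3) = o^3 - 9*o^2 + 20*o - 12
(4) = g^4 + 7*g^3 - g^2 - 7*g
(5) = s^2 - 36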